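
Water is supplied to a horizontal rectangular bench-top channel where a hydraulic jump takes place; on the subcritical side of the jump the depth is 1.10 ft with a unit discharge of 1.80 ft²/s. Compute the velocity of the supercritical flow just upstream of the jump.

V₁ = 12.3 ft/s

V₂ = q/y₂ = 1.80/1.10 = 1.64 ft/s; Fr₂ = V₂/√(g·y₂) = 0.275.
The Bélanger relation is symmetric: y₁/y₂ = ½[√(1 + 8Fr₂²) − 1] = ½[√1.605 − 1] = 0.133.
y₁ = 0.133 × 1.10 = 0.147 ft.
V₁ = q/y₁ = 1.80/0.147 = 12.3 ft/s.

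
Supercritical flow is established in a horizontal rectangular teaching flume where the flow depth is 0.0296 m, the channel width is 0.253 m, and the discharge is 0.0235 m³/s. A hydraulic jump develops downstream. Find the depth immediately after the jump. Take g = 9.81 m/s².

y₂ = 0.229 m

q = Q/b = 0.0235/0.253 = 0.0929 m²/s; V₁ = q/y₁ = 3.14 m/s. Fr₁ = V₁/√(g·y₁) = 5.82.
Sequent-depth ratio: y₂/y₁ = ½[√(1 + 8Fr₁²) − 1] = ½[√272.3 − 1] = 7.75.
y₂ = 7.75 × 0.0296 = 0.229 m.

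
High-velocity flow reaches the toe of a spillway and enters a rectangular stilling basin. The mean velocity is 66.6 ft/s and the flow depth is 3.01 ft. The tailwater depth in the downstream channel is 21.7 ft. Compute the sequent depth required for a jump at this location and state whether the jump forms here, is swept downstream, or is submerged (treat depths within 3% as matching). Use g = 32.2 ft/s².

y₂ = 27.3 ft; the jump is swept downstream

Fr₁ = V₁/√(g·y₁) = 66.6/√(32.2×3.01) = 6.76.
Conjugate-depth relation: y₂/y₁ = ½[√(1 + 8Fr₁²) − 1] = ½[√367.1 − 1] = 9.08.
y₂ = 9.08 × 3.01 = 27.3 ft.
Tailwater y_tw = 21.7 ft: y_tw < y₂, so the jump is swept downstream.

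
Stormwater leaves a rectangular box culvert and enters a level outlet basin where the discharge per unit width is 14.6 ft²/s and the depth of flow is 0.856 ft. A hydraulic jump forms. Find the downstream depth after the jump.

y₂ = 3.53 ft

V₁ = q/y₁ = 14.6/0.856 = 17.1 ft/s. Fr₁ = V₁/√(g·y₁) = 17.1/√(32.2×0.856) = 3.25.
Conjugate-depth relation: y₂/y₁ = ½[√(1 + 8Fr₁²) − 1] = ½[√85.43 − 1] = 4.12.
y₂ = 4.12 × 0.856 = 3.53 ft.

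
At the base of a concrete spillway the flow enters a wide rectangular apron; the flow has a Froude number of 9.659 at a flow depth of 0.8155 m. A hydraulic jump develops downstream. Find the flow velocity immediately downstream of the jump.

V₂ = 2.075 m/s

Fr₁ = 9.659 (given).
By Bélanger, y₂/y₁ = ½[√(1 + 8Fr₁²) − 1] = ½[√747.37 − 1] = 13.17.
y₂ = 13.17 × 0.8155 = 10.74 m.
V₁ = Fr₁·√(g·y₁) = 9.659×√(9.81×0.8155) = 27.32 m/s; q = V₁·y₁ = 22.28 m²/s.
V₂ = q/y₂ = 22.28/10.74 = 2.075 m/s.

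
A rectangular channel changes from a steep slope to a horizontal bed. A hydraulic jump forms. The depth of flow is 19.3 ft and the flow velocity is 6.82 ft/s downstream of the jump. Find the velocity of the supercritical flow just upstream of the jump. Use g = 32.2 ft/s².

V₁ = 51.6 ft/s

Fr₂ = V₂/√(g·y₂) = 6.82/√(32.2×19.3) = 0.274.
The Bélanger relation is symmetric: y₁/y₂ = ½[√(1 + 8Fr₂²) − 1] = ½[√1.599 − 1] = 0.132.
y₁ = 0.132 × 19.3 = 2.55 ft.
V₁ = q/y₁ = 132/2.55 = 51.6 ft/s.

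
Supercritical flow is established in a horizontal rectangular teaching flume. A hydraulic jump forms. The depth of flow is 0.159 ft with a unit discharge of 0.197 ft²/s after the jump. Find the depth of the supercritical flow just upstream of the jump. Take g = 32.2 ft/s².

V₂ = q/y₂ = 0.197/0.159 = 1.24 ft/s; Fr₂ = V₂/√(g·y₂) = 0.548.
The Bélanger relation is symmetric: y₁/y₂ = ½[√(1 + 8Fr₂²) − 1] = ½[√3.399 − 1] = 0.422.
y₁ = 0.422 × 0.159 = 0.0671 ft.

y₁ = 0.0671 ft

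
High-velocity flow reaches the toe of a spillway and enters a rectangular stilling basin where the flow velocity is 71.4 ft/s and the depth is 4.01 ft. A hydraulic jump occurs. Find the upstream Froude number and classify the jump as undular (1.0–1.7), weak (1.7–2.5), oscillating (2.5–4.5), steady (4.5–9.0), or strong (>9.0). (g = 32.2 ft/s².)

Fr₁ = 6.28; steady jump

Fr₁ = V₁/√(g·y₁) = 71.4/√(32.2×4.01) = 6.28.
Fr₁ = 6.28 lies in the steady range.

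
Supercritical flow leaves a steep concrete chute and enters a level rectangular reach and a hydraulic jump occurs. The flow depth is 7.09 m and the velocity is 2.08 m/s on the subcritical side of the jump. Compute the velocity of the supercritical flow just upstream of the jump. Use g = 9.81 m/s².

Fr₂ = V₂/√(g·y₂) = 2.08/√(9.81×7.09) = 0.249.
The Bélanger relation is symmetric: y₁/y₂ = ½[√(1 + 8Fr₂²) − 1] = ½[√1.498 − 1] = 0.112.
y₁ = 0.112 × 7.09 = 0.793 m.
V₁ = q/y₁ = 14.7/0.793 = 18.6 m/s.

V₁ = 18.6 m/s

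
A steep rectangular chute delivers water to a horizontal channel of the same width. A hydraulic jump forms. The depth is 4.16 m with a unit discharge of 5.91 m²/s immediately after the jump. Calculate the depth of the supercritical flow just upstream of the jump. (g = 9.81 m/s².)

V₂ = q/y₂ = 5.91/4.16 = 1.42 m/s; Fr₂ = V₂/√(g·y₂) = 0.222.
Since the conjugate-depth ratio holds either way, y₁/y₂ = ½[√(1 + 8Fr₂²) − 1] = ½[√1.396 − 1] = 0.0907.
y₁ = 0.0907 × 4.16 = 0.377 m.

y₁ = 0.377 m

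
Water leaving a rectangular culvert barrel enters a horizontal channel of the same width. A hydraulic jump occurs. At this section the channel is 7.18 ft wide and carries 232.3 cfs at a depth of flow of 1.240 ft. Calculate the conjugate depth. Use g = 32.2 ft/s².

q = Q/b = 232.3/7.18 = 32.35 ft²/s; V₁ = q/y₁ = 26.09 ft/s. Fr₁ = V₁/√(g·y₁) = 4.129.
Conjugate-depth relation: y₂/y₁ = ½[√(1 + 8Fr₁²) − 1] = ½[√137.40 − 1] = 5.361.
y₂ = 5.361 × 1.240 = 6.648 ft.

y₂ = 6.648 ft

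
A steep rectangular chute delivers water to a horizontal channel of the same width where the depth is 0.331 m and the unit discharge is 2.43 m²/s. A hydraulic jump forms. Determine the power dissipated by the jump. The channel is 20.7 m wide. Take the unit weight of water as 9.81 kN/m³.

V₁ = q/y₁ = 2.43/0.331 = 7.34 m/s. Fr₁ = V₁/√(g·y₁) = 7.34/√(9.81×0.331) = 4.07.
From the momentum equation for a rectangular channel, y₂/y₁ = ½[√(1 + 8Fr₁²) − 1] = ½[√133.8 − 1] = 5.28.
y₂ = 5.28 × 0.331 = 1.75 m.
V₂ = q/y₂ = 2.43/1.75 = 1.39 m/s. E₁ = y₁ + V₁²/2g = 3.08 m; E₂ = y₂ + V₂²/2g = 1.85 m. ΔE = E₁ − E₂ = 1.23 m.
Q = q·b = 2.43 × 20.7 = 50.3 m³/s. P = γ·Q·ΔE = 9.81 × 50.3 × 1.23 = 607 kW.

P = 607 kW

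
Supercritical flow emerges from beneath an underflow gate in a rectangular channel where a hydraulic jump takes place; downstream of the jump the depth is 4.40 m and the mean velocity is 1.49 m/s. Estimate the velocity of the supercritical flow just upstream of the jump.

Fr₂ = V₂/√(g·y₂) = 1.49/√(9.81×4.40) = 0.227.
The Bélanger relation is symmetric: y₁/y₂ = ½[√(1 + 8Fr₂²) − 1] = ½[√1.411 − 1] = 0.0940.
y₁ = 0.0940 × 4.40 = 0.414 m.
V₁ = q/y₁ = 6.56/0.414 = 15.8 m/s.

V₁ = 15.8 m/s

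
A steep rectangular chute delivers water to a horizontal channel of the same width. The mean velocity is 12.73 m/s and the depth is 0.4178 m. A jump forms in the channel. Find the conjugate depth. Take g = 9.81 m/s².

y₂ = 3.512 m

Fr₁ = V₁/√(g·y₁) = 12.73/√(9.81×0.4178) = 6.288.
Bélanger equation: y₂/y₁ = ½[√(1 + 8Fr₁²) − 1] = ½[√317.31 − 1] = 8.407.
y₂ = 8.407 × 0.4178 = 3.512 m.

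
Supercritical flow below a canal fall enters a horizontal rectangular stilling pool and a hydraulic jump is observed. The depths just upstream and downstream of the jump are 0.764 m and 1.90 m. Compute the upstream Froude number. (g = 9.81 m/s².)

Fr₁ = 2.08

For a rectangular channel the momentum equation gives q² = ½·g·y₁·y₂·(y₁ + y₂) = ½×9.81×0.764×1.90×2.66 = 19.0.
q = √19.0 = 4.36 m²/s.
V₁ = q/y₁ = 5.70 m/s; Fr₁ = V₁/√(g·y₁) = 2.08.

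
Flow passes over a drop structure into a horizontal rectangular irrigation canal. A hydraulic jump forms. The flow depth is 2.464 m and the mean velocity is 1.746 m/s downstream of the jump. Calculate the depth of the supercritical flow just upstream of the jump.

Fr₂ = V₂/√(g·y₂) = 1.746/√(9.81×2.464) = 0.3551.
From the momentum equation (using Fr₂), y₁/y₂ = ½[√(1 + 8Fr₂²) − 1] = ½[√2.0089 − 1] = 0.2087.
y₁ = 0.2087 × 2.464 = 0.5142 m.

y₁ = 0.5142 m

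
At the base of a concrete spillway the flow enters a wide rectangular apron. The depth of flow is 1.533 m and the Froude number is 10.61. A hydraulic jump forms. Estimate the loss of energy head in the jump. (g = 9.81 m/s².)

ΔE = 65.16 m

Fr₁ = 10.61 (given).
By Bélanger, y₂/y₁ = ½[√(1 + 8Fr₁²) − 1] = ½[√901.58 − 1] = 14.51.
y₂ = 14.51 × 1.533 = 22.25 m.
Head loss: ΔE = (y₂ − y₁)³/(4y₁y₂) = (22.25 − 1.533)³/(4×1.533×22.25) = 8890/136.4 = 65.16 m.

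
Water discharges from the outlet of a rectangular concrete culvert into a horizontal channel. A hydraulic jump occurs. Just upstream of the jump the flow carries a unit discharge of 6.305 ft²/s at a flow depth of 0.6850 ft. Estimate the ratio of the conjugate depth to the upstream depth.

V₁ = q/y₁ = 6.305/0.6850 = 9.204 ft/s. Fr₁ = V₁/√(g·y₁) = 9.204/√(32.2×0.6850) = 1.960.
From the momentum equation for a rectangular channel, y₂/y₁ = ½[√(1 + 8Fr₁²) − 1] = ½[√31.728 − 1] = 2.316.

y₂/y₁ = 2.316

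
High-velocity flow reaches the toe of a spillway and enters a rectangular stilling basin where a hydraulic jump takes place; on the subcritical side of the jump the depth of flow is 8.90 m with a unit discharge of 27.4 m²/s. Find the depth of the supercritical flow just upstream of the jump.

V₂ = q/y₂ = 27.4/8.90 = 3.08 m/s; Fr₂ = V₂/√(g·y₂) = 0.329.
Applying the sequent-depth relation in reverse, y₁/y₂ = ½[√(1 + 8Fr₂²) − 1] = ½[√1.868 − 1] = 0.183.
y₁ = 0.183 × 8.90 = 1.63 m.

y₁ = 1.63 m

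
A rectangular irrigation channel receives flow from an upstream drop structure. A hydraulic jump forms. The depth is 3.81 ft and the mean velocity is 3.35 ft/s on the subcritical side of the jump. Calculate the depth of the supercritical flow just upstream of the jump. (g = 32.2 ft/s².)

y₁ = 0.602 ft

Fr₂ = V₂/√(g·y₂) = 3.35/√(32.2×3.81) = 0.302.
Since the conjugate-depth ratio holds either way, y₁/y₂ = ½[√(1 + 8Fr₂²) − 1] = ½[√1.732 − 1] = 0.158.
y₁ = 0.158 × 3.81 = 0.602 ft.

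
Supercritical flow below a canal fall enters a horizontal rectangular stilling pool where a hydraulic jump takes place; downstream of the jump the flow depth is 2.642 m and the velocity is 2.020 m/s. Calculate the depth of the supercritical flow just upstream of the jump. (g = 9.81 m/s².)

y₁ = 0.6647 m

Fr₂ = V₂/√(g·y₂) = 2.020/√(9.81×2.642) = 0.3968.
From the momentum equation (using Fr₂), y₁/y₂ = ½[√(1 + 8Fr₂²) − 1] = ½[√2.2595 − 1] = 0.2516.
y₁ = 0.2516 × 2.642 = 0.6647 m.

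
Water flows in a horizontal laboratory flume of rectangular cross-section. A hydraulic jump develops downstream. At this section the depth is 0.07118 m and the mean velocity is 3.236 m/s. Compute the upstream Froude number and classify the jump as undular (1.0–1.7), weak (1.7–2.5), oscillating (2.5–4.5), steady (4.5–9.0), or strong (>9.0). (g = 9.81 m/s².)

Fr₁ = 3.873; oscillating jump

Fr₁ = V₁/√(g·y₁) = 3.236/√(9.81×0.07118) = 3.873.
Fr₁ = 3.873 lies in the oscillating range.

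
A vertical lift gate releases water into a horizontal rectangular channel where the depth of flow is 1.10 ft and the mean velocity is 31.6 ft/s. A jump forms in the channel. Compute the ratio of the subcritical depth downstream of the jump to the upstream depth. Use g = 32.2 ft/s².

y₂/y₁ = 7.03

Fr₁ = V₁/√(g·y₁) = 31.6/√(32.2×1.10) = 5.31.
Conjugate-depth relation: y₂/y₁ = ½[√(1 + 8Fr₁²) − 1] = ½[√226.5 − 1] = 7.03.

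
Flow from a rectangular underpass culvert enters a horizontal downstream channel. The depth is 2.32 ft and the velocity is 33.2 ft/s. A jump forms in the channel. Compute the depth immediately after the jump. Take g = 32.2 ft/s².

Fr₁ = V₁/√(g·y₁) = 33.2/√(32.2×2.32) = 3.84.
Conjugate-depth relation: y₂/y₁ = ½[√(1 + 8Fr₁²) − 1] = ½[√119.0 − 1] = 4.96.
y₂ = 4.96 × 2.32 = 11.5 ft.

y₂ = 11.5 ft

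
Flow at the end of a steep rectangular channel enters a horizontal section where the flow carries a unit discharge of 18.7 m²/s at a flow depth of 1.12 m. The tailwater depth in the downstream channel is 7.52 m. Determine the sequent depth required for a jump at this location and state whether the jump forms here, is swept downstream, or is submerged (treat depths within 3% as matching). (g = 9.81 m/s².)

y₂ = 7.44 m; the jump forms here

V₁ = q/y₁ = 18.7/1.12 = 16.7 m/s. Fr₁ = V₁/√(g·y₁) = 16.7/√(9.81×1.12) = 5.04.
Conjugate-depth relation: y₂/y₁ = ½[√(1 + 8Fr₁²) − 1] = ½[√204.0 − 1] = 6.64.
y₂ = 6.64 × 1.12 = 7.44 m.
Tailwater y_tw = 7.52 m: y_tw ≈ y₂, so the jump forms here.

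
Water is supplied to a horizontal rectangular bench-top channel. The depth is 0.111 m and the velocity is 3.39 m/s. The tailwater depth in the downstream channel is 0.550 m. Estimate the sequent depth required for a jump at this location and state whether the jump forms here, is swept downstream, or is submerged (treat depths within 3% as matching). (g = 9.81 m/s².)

Fr₁ = V₁/√(g·y₁) = 3.39/√(9.81×0.111) = 3.25.
Conjugate-depth relation: y₂/y₁ = ½[√(1 + 8Fr₁²) − 1] = ½[√85.43 − 1] = 4.12.
y₂ = 4.12 × 0.111 = 0.457 m.
Tailwater y_tw = 0.550 m: y_tw > y₂, so the jump is submerged.

y₂ = 0.457 m; the jump is submerged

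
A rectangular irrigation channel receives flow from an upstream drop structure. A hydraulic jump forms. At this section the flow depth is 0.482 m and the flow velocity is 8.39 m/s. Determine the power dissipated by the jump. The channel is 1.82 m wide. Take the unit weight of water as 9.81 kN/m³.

Fr₁ = V₁/√(g·y₁) = 8.39/√(9.81×0.482) = 3.86.
By Bélanger, y₂/y₁ = ½[√(1 + 8Fr₁²) − 1] = ½[√120.1 − 1] = 4.98.
y₂ = 4.98 × 0.482 = 2.40 m.
q = V₁·y₁ = 8.39 × 0.482 = 4.04 m²/s. V₂ = q/y₂ = 4.04/2.40 = 1.68 m/s. E₁ = y₁ + V₁²/2g = 4.07 m; E₂ = y₂ + V₂²/2g = 2.54 m. ΔE = E₁ − E₂ = 1.52 m.
Q = q·b = 4.04 × 1.82 = 7.36 m³/s. P = γ·Q·ΔE = 9.81 × 7.36 × 1.52 = 110 kW.

P = 110 kW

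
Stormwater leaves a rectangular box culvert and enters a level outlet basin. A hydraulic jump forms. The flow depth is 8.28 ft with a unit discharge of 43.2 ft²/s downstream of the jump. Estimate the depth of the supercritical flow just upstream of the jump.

V₂ = q/y₂ = 43.2/8.28 = 5.22 ft/s; Fr₂ = V₂/√(g·y₂) = 0.320.
The Bélanger relation is symmetric: y₁/y₂ = ½[√(1 + 8Fr₂²) − 1] = ½[√1.817 − 1] = 0.174.
y₁ = 0.174 × 8.28 = 1.44 ft.

y₁ = 1.44 ft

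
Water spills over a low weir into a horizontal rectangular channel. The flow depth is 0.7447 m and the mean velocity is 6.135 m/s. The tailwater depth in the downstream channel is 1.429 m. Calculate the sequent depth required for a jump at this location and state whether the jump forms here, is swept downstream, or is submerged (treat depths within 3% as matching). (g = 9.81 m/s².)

y₂ = 2.047 m; the jump is swept downstream

Fr₁ = V₁/√(g·y₁) = 6.135/√(9.81×0.7447) = 2.270.
By Bélanger, y₂/y₁ = ½[√(1 + 8Fr₁²) − 1] = ½[√42.216 − 1] = 2.749.
y₂ = 2.749 × 0.7447 = 2.047 m.
Tailwater y_tw = 1.429 m: y_tw < y₂, so the jump is swept downstream.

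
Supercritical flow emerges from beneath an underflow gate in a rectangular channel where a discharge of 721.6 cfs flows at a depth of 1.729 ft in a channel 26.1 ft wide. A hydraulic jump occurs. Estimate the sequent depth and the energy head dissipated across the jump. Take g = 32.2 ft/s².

q = Q/b = 721.6/26.1 = 27.65 ft²/s; V₁ = q/y₁ = 15.99 ft/s. Fr₁ = V₁/√(g·y₁) = 2.143.
Conjugate-depth relation: y₂/y₁ = ½[√(1 + 8Fr₁²) − 1] = ½[√37.742 − 1] = 2.572.
y₂ = 2.572 × 1.729 = 4.447 ft.
V₂ = q/y₂ = 27.65/4.447 = 6.218 ft/s. E₁ = y₁ + V₁²/2g = 5.699 ft; E₂ = y₂ + V₂²/2g = 5.047 ft. ΔE = E₁ − E₂ = 0.6526 ft.

y₂ = 4.447 ft; ΔE = 0.6526 ft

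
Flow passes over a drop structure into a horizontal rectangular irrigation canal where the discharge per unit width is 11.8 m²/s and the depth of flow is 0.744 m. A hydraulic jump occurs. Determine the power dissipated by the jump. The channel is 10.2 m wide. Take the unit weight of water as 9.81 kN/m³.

P = 8901 kW

V₁ = q/y₁ = 11.8/0.744 = 15.9 m/s. Fr₁ = V₁/√(g·y₁) = 15.9/√(9.81×0.744) = 5.87.
By Bélanger, y₂/y₁ = ½[√(1 + 8Fr₁²) − 1] = ½[√276.7 − 1] = 7.82.
y₂ = 7.82 × 0.744 = 5.82 m.
V₂ = q/y₂ = 11.8/5.82 = 2.03 m/s. E₁ = y₁ + V₁²/2g = 13.6 m; E₂ = y₂ + V₂²/2g = 6.03 m. ΔE = E₁ − E₂ = 7.54 m.
Q = q·b = 11.8 × 10.2 = 120 m³/s. P = γ·Q·ΔE = 9.81 × 120 × 7.54 = 8901 kW.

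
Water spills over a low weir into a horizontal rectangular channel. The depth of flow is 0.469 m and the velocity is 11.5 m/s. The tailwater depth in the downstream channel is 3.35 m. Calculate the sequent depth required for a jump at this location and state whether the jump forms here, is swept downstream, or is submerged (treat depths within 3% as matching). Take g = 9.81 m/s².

y₂ = 3.33 m; the jump forms here

Fr₁ = V₁/√(g·y₁) = 11.5/√(9.81×0.469) = 5.36.
Conjugate-depth relation: y₂/y₁ = ½[√(1 + 8Fr₁²) − 1] = ½[√231.0 − 1] = 7.10.
y₂ = 7.10 × 0.469 = 3.33 m.
Tailwater y_tw = 3.35 m: y_tw ≈ y₂, so the jump forms here.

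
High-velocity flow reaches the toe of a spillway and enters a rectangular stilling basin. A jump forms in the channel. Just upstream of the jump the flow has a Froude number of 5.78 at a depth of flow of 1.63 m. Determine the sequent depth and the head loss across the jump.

y₂ = 12.5 m; ΔE = 15.9 m

Fr₁ = 5.78 (given).
Conjugate-depth relation: y₂/y₁ = ½[√(1 + 8Fr₁²) − 1] = ½[√268.3 − 1] = 7.69.
y₂ = 7.69 × 1.63 = 12.5 m.
V₁ = Fr₁·√(g·y₁) = 5.78×√(9.81×1.63) = 23.1 m/s; q = V₁·y₁ = 37.7 m²/s. V₂ = q/y₂ = 37.7/12.5 = 3.01 m/s. E₁ = y₁ + V₁²/2g = 28.9 m; E₂ = y₂ + V₂²/2g = 13.0 m. ΔE = E₁ − E₂ = 15.9 m.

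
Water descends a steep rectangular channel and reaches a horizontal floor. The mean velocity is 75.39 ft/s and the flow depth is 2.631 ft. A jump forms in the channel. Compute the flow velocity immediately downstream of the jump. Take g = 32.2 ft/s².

Fr₁ = V₁/√(g·y₁) = 75.39/√(32.2×2.631) = 8.191.
Sequent-depth ratio: y₂/y₁ = ½[√(1 + 8Fr₁²) − 1] = ½[√537.71 − 1] = 11.09.
y₂ = 11.09 × 2.631 = 29.19 ft.
q = V₁·y₁ = 75.39 × 2.631 = 198.4 ft²/s.
V₂ = q/y₂ = 198.4/29.19 = 6.795 ft/s.

V₂ = 6.795 ft/s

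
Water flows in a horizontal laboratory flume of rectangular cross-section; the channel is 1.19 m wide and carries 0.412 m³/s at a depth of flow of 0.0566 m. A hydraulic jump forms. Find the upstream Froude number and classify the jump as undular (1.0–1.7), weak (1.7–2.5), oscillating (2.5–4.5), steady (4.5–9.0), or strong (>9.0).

Fr₁ = 8.21; steady jump

q = Q/b = 0.412/1.19 = 0.346 m²/s; V₁ = q/y₁ = 6.12 m/s. Fr₁ = V₁/√(g·y₁) = 8.21.
Fr₁ = 8.21 lies in the steady range.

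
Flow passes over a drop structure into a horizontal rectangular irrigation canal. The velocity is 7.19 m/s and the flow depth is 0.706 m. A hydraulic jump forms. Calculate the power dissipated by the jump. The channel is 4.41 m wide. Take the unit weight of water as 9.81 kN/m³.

P = 157 kW

Fr₁ = V₁/√(g·y₁) = 7.19/√(9.81×0.706) = 2.73.
By Bélanger, y₂/y₁ = ½[√(1 + 8Fr₁²) − 1] = ½[√60.71 − 1] = 3.40.
y₂ = 3.40 × 0.706 = 2.40 m.
Head loss: ΔE = (y₂ − y₁)³/(4y₁y₂) = (2.40 − 0.706)³/(4×0.706×2.40) = 4.84/6.77 = 0.715 m.
q = V₁·y₁ = 7.19 × 0.706 = 5.08 m²/s. Q = q·b = 5.08 × 4.41 = 22.4 m³/s. P = γ·Q·ΔE = 9.81 × 22.4 × 0.715 = 157 kW.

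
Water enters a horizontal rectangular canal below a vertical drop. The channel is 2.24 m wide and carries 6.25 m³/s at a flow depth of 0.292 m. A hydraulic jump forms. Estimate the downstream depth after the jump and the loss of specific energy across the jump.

q = Q/b = 6.25/2.24 = 2.79 m²/s; V₁ = q/y₁ = 9.56 m/s. Fr₁ = V₁/√(g·y₁) = 5.65.
By Bélanger, y₂/y₁ = ½[√(1 + 8Fr₁²) − 1] = ½[√256.0 − 1] = 7.50.
y₂ = 7.50 × 0.292 = 2.19 m.
V₂ = q/y₂ = 2.79/2.19 = 1.27 m/s. E₁ = y₁ + V₁²/2g = 4.95 m; E₂ = y₂ + V₂²/2g = 2.27 m. ΔE = E₁ − E₂ = 2.67 m.

y₂ = 2.19 m; ΔE = 2.67 m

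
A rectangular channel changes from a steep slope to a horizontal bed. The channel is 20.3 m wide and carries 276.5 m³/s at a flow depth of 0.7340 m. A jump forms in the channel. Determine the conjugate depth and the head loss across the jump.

q = Q/b = 276.5/20.3 = 13.62 m²/s; V₁ = q/y₁ = 18.56 m/s. Fr₁ = V₁/√(g·y₁) = 6.915.
Conjugate-depth relation: y₂/y₁ = ½[√(1 + 8Fr₁²) − 1] = ½[√383.59 − 1] = 9.293.
y₂ = 9.293 × 0.7340 = 6.821 m.
Head loss: ΔE = (y₂ − y₁)³/(4y₁y₂) = (6.821 − 0.7340)³/(4×0.7340×6.821) = 225.5/20.03 = 11.26 m.

y₂ = 6.821 m; ΔE = 11.26 m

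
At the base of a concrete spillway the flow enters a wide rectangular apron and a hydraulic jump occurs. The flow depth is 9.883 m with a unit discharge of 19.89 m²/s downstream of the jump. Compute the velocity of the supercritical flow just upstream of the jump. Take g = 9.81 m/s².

V₁ = 25.95 m/s

V₂ = q/y₂ = 19.89/9.883 = 2.013 m/s; Fr₂ = V₂/√(g·y₂) = 0.2044.
Since the conjugate-depth ratio holds either way, y₁/y₂ = ½[√(1 + 8Fr₂²) − 1] = ½[√1.3342 − 1] = 0.07754.
y₁ = 0.07754 × 9.883 = 0.7663 m.
V₁ = q/y₁ = 19.89/0.7663 = 25.95 m/s.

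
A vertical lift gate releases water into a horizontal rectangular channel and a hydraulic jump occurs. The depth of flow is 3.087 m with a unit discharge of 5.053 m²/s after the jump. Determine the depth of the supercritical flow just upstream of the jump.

y₁ = 0.4736 m

V₂ = q/y₂ = 5.053/3.087 = 1.637 m/s; Fr₂ = V₂/√(g·y₂) = 0.2974.
From the momentum equation (using Fr₂), y₁/y₂ = ½[√(1 + 8Fr₂²) − 1] = ½[√1.7078 − 1] = 0.1534.
y₁ = 0.1534 × 3.087 = 0.4736 m.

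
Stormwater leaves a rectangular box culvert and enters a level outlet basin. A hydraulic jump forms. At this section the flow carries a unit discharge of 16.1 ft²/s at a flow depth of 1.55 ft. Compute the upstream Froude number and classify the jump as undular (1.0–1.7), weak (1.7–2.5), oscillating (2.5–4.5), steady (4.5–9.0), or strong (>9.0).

Fr₁ = 1.47; undular jump

V₁ = q/y₁ = 16.1/1.55 = 10.4 ft/s. Fr₁ = V₁/√(g·y₁) = 10.4/√(32.2×1.55) = 1.47.
Fr₁ = 1.47 lies in the undular range.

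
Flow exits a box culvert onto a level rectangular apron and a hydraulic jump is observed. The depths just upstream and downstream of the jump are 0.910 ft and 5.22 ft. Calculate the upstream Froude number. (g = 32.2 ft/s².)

For a rectangular channel the momentum equation gives q² = ½·g·y₁·y₂·(y₁ + y₂) = ½×32.2×0.910×5.22×6.13 = 469.
q = √469 = 21.7 ft²/s.
V₁ = q/y₁ = 23.8 ft/s; Fr₁ = V₁/√(g·y₁) = 4.40.

Fr₁ = 4.40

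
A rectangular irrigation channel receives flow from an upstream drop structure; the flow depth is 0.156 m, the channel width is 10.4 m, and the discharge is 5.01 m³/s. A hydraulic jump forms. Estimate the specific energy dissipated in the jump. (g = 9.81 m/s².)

q = Q/b = 5.01/10.4 = 0.482 m²/s; V₁ = q/y₁ = 3.09 m/s. Fr₁ = V₁/√(g·y₁) = 2.50.
From the momentum equation for a rectangular channel, y₂/y₁ = ½[√(1 + 8Fr₁²) − 1] = ½[√50.85 − 1] = 3.07.
y₂ = 3.07 × 0.156 = 0.478 m.
V₂ = q/y₂ = 0.482/0.478 = 1.01 m/s. E₁ = y₁ + V₁²/2g = 0.642 m; E₂ = y₂ + V₂²/2g = 0.530 m. ΔE = E₁ − E₂ = 0.112 m.

ΔE = 0.112 m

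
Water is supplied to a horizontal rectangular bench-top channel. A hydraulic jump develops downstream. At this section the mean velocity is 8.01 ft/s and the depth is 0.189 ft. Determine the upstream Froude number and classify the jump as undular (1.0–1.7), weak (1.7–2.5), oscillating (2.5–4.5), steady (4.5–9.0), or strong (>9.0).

Fr₁ = V₁/√(g·y₁) = 8.01/√(32.2×0.189) = 3.25.
Fr₁ = 3.25 lies in the oscillating range.

Fr₁ = 3.25; oscillating jump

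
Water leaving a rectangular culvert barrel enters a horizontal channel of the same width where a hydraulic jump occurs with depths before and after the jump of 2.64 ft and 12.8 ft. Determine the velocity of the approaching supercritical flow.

V₁ = 34.7 ft/s

For a rectangular channel the momentum equation gives q² = ½·g·y₁·y₂·(y₁ + y₂) = ½×32.2×2.64×12.8×15.4 = 8400.
q = √8400 = 91.7 ft²/s.
V₁ = q/y₁ = 91.7/2.64 = 34.7 ft/s.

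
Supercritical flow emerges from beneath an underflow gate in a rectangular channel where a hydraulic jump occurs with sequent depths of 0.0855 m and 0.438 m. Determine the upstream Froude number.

For a rectangular channel the momentum equation gives q² = ½·g·y₁·y₂·(y₁ + y₂) = ½×9.81×0.0855×0.438×0.523 = 0.0962.
q = √0.0962 = 0.310 m²/s.
V₁ = q/y₁ = 3.63 m/s; Fr₁ = V₁/√(g·y₁) = 3.96.

Fr₁ = 3.96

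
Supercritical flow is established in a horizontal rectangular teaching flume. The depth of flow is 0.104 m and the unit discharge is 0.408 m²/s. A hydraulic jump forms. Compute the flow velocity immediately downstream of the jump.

V₂ = 0.782 m/s

V₁ = q/y₁ = 0.408/0.104 = 3.92 m/s. Fr₁ = V₁/√(g·y₁) = 3.92/√(9.81×0.104) = 3.88.
From the momentum equation for a rectangular channel, y₂/y₁ = ½[√(1 + 8Fr₁²) − 1] = ½[√121.7 − 1] = 5.02.
y₂ = 5.02 × 0.104 = 0.522 m.
V₂ = q/y₂ = 0.408/0.522 = 0.782 m/s.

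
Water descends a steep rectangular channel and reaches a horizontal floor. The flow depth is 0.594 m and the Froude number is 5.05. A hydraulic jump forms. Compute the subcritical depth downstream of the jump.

Fr₁ = 5.05 (given).
Sequent-depth ratio: y₂/y₁ = ½[√(1 + 8Fr₁²) − 1] = ½[√205.0 − 1] = 6.66.
y₂ = 6.66 × 0.594 = 3.96 m.

y₂ = 3.96 m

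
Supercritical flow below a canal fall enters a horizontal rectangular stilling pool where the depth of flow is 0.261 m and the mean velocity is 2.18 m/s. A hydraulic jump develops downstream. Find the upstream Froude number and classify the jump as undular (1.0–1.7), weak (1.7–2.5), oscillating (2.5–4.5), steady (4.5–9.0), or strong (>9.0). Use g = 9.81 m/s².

Fr₁ = V₁/√(g·y₁) = 2.18/√(9.81×0.261) = 1.36.
Fr₁ = 1.36 lies in the undular range.

Fr₁ = 1.36; undular jump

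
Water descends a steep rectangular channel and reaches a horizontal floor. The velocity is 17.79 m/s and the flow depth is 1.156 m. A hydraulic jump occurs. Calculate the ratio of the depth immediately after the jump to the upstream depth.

Fr₁ = V₁/√(g·y₁) = 17.79/√(9.81×1.156) = 5.283.
Conjugate-depth relation: y₂/y₁ = ½[√(1 + 8Fr₁²) − 1] = ½[√224.26 − 1] = 6.988.

y₂/y₁ = 6.988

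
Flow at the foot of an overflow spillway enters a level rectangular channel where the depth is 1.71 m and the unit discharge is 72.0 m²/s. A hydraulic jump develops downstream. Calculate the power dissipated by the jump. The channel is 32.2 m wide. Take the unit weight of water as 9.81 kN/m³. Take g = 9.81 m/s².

V₁ = q/y₁ = 72.0/1.71 = 42.1 m/s. Fr₁ = V₁/√(g·y₁) = 42.1/√(9.81×1.71) = 10.3.
From the momentum equation for a rectangular channel, y₂/y₁ = ½[√(1 + 8Fr₁²) − 1] = ½[√846.5 − 1] = 14.0.
y₂ = 14.0 × 1.71 = 24.0 m.
V₂ = q/y₂ = 72.0/24.0 = 3.00 m/s. E₁ = y₁ + V₁²/2g = 92.1 m; E₂ = y₂ + V₂²/2g = 24.5 m. ΔE = E₁ − E₂ = 67.6 m.
Q = q·b = 72.0 × 32.2 = 2318 m³/s. P = γ·Q·ΔE = 9.81 × 2318 × 67.6 = 1537258 kW.

P = 1537258 kW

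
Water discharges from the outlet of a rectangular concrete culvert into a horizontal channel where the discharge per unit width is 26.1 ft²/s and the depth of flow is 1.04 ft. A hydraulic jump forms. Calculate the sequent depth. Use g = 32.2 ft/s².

V₁ = q/y₁ = 26.1/1.04 = 25.1 ft/s. Fr₁ = V₁/√(g·y₁) = 25.1/√(32.2×1.04) = 4.34.
From the momentum equation for a rectangular channel, y₂/y₁ = ½[√(1 + 8Fr₁²) − 1] = ½[√151.5 − 1] = 5.65.
y₂ = 5.65 × 1.04 = 5.88 ft.

y₂ = 5.88 ft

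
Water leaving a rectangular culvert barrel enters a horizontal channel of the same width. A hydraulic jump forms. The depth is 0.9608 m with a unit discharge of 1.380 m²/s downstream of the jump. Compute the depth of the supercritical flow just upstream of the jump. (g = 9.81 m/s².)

y₁ = 0.3164 m

V₂ = q/y₂ = 1.380/0.9608 = 1.436 m/s; Fr₂ = V₂/√(g·y₂) = 0.4678.
Applying the sequent-depth relation in reverse, y₁/y₂ = ½[√(1 + 8Fr₂²) − 1] = ½[√2.7510 − 1] = 0.3293.
y₁ = 0.3293 × 0.9608 = 0.3164 m.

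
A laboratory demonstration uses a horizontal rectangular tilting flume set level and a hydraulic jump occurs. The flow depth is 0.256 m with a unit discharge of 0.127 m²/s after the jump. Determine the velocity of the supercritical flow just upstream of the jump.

V₂ = q/y₂ = 0.127/0.256 = 0.496 m/s; Fr₂ = V₂/√(g·y₂) = 0.313.
The Bélanger relation is symmetric: y₁/y₂ = ½[√(1 + 8Fr₂²) − 1] = ½[√1.784 − 1] = 0.168.
y₁ = 0.168 × 0.256 = 0.0430 m.
V₁ = q/y₁ = 0.127/0.0430 = 2.96 m/s.

V₁ = 2.96 m/s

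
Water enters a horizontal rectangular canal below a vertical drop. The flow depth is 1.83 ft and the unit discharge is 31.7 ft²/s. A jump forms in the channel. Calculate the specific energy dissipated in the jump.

V₁ = q/y₁ = 31.7/1.83 = 17.3 ft/s. Fr₁ = V₁/√(g·y₁) = 17.3/√(32.2×1.83) = 2.26.
Bélanger equation: y₂/y₁ = ½[√(1 + 8Fr₁²) − 1] = ½[√41.74 − 1] = 2.73.
y₂ = 2.73 × 1.83 = 5.00 ft.
V₂ = q/y₂ = 31.7/5.00 = 6.34 ft/s. E₁ = y₁ + V₁²/2g = 6.49 ft; E₂ = y₂ + V₂²/2g = 5.62 ft. ΔE = E₁ − E₂ = 0.868 ft.

ΔE = 0.868 ft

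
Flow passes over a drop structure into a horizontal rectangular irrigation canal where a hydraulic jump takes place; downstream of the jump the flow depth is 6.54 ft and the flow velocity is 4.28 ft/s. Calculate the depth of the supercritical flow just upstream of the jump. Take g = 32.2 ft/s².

y₁ = 0.988 ft

Fr₂ = V₂/√(g·y₂) = 4.28/√(32.2×6.54) = 0.295.
Since the conjugate-depth ratio holds either way, y₁/y₂ = ½[√(1 + 8Fr₂²) − 1] = ½[√1.696 − 1] = 0.151.
y₁ = 0.151 × 6.54 = 0.988 ft.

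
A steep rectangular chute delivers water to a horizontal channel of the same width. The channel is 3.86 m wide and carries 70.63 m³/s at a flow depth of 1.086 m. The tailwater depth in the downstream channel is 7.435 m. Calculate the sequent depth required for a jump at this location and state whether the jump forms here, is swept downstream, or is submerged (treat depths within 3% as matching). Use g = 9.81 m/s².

q = Q/b = 70.63/3.86 = 18.30 m²/s; V₁ = q/y₁ = 16.85 m/s. Fr₁ = V₁/√(g·y₁) = 5.162.
Bélanger equation: y₂/y₁ = ½[√(1 + 8Fr₁²) − 1] = ½[√214.17 − 1] = 6.817.
y₂ = 6.817 × 1.086 = 7.404 m.
Tailwater y_tw = 7.435 m: y_tw ≈ y₂, so the jump forms here.

y₂ = 7.404 m; the jump forms here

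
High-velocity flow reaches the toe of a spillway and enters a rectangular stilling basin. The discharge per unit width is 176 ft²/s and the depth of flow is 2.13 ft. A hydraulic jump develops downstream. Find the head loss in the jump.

ΔE = 78.6 ft

V₁ = q/y₁ = 176/2.13 = 82.6 ft/s. Fr₁ = V₁/√(g·y₁) = 82.6/√(32.2×2.13) = 9.98.
Conjugate-depth relation: y₂/y₁ = ½[√(1 + 8Fr₁²) − 1] = ½[√797.4 − 1] = 13.6.
y₂ = 13.6 × 2.13 = 29.0 ft.
Head loss: ΔE = (y₂ − y₁)³/(4y₁y₂) = (29.0 − 2.13)³/(4×2.13×29.0) = 19418/247 = 78.6 ft.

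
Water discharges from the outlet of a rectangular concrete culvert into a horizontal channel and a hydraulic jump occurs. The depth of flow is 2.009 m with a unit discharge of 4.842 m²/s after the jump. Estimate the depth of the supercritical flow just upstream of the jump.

V₂ = q/y₂ = 4.842/2.009 = 2.410 m/s; Fr₂ = V₂/√(g·y₂) = 0.5429.
Applying the sequent-depth relation in reverse, y₁/y₂ = ½[√(1 + 8Fr₂²) − 1] = ½[√3.3579 − 1] = 0.4162.
y₁ = 0.4162 × 2.009 = 0.8362 m.

y₁ = 0.8362 m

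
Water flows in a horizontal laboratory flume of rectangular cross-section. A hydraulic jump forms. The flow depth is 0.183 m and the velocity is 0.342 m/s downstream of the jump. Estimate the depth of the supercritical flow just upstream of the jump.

y₁ = 0.0214 m

Fr₂ = V₂/√(g·y₂) = 0.342/√(9.81×0.183) = 0.255.
The Bélanger relation is symmetric: y₁/y₂ = ½[√(1 + 8Fr₂²) − 1] = ½[√1.521 − 1] = 0.117.
y₁ = 0.117 × 0.183 = 0.0214 m.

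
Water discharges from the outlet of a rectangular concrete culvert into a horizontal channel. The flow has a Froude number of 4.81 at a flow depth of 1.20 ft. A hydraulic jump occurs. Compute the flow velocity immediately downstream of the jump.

V₂ = 4.73 ft/s

Fr₁ = 4.81 (given).
Sequent-depth ratio: y₂/y₁ = ½[√(1 + 8Fr₁²) − 1] = ½[√186.1 − 1] = 6.32.
y₂ = 6.32 × 1.20 = 7.58 ft.
V₁ = Fr₁·√(g·y₁) = 4.81×√(32.2×1.20) = 29.9 ft/s; q = V₁·y₁ = 35.9 ft²/s.
V₂ = q/y₂ = 35.9/7.58 = 4.73 ft/s.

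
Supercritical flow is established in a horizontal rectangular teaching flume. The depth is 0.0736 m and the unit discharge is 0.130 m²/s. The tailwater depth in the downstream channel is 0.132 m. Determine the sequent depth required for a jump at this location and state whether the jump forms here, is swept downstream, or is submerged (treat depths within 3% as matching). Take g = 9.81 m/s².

V₁ = q/y₁ = 0.130/0.0736 = 1.77 m/s. Fr₁ = V₁/√(g·y₁) = 1.77/√(9.81×0.0736) = 2.08.
Sequent-depth ratio: y₂/y₁ = ½[√(1 + 8Fr₁²) − 1] = ½[√35.57 − 1] = 2.48.
y₂ = 2.48 × 0.0736 = 0.183 m.
Tailwater y_tw = 0.132 m: y_tw < y₂, so the jump is swept downstream.

y₂ = 0.183 m; the jump is swept downstream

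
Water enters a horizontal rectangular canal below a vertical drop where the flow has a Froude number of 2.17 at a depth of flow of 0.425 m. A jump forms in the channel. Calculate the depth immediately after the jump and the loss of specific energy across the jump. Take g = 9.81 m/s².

Fr₁ = 2.17 (given).
By Bélanger, y₂/y₁ = ½[√(1 + 8Fr₁²) − 1] = ½[√38.67 − 1] = 2.61.
y₂ = 2.61 × 0.425 = 1.11 m.
V₁ = Fr₁·√(g·y₁) = 2.17×√(9.81×0.425) = 4.43 m/s; q = V₁·y₁ = 1.88 m²/s. V₂ = q/y₂ = 1.88/1.11 = 1.70 m/s. E₁ = y₁ + V₁²/2g = 1.43 m; E₂ = y₂ + V₂²/2g = 1.26 m. ΔE = E₁ − E₂ = 0.170 m.

y₂ = 1.11 m; ΔE = 0.170 m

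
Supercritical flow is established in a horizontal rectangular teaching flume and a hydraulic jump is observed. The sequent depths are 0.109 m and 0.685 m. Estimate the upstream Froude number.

Fr₁ = 4.78

For a rectangular channel the momentum equation gives q² = ½·g·y₁·y₂·(y₁ + y₂) = ½×9.81×0.109×0.685×0.794 = 0.291.
q = √0.291 = 0.539 m²/s.
V₁ = q/y₁ = 4.95 m/s; Fr₁ = V₁/√(g·y₁) = 4.78.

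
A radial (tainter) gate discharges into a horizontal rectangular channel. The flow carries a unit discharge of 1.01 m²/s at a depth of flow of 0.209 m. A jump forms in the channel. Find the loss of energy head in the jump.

ΔE = 0.436 m

V₁ = q/y₁ = 1.01/0.209 = 4.83 m/s. Fr₁ = V₁/√(g·y₁) = 4.83/√(9.81×0.209) = 3.37.
Sequent-depth ratio: y₂/y₁ = ½[√(1 + 8Fr₁²) − 1] = ½[√92.12 − 1] = 4.30.
y₂ = 4.30 × 0.209 = 0.898 m.
V₂ = q/y₂ = 1.01/0.898 = 1.12 m/s. E₁ = y₁ + V₁²/2g = 1.40 m; E₂ = y₂ + V₂²/2g = 0.963 m. ΔE = E₁ − E₂ = 0.436 m.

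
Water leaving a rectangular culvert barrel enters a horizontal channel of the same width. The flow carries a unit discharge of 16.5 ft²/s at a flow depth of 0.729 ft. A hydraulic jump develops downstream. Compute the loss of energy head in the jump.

ΔE = 4.01 ft

V₁ = q/y₁ = 16.5/0.729 = 22.6 ft/s. Fr₁ = V₁/√(g·y₁) = 22.6/√(32.2×0.729) = 4.67.
Sequent-depth ratio: y₂/y₁ = ½[√(1 + 8Fr₁²) − 1] = ½[√175.6 − 1] = 6.13.
y₂ = 6.13 × 0.729 = 4.47 ft.
V₂ = q/y₂ = 16.5/4.47 = 3.69 ft/s. E₁ = y₁ + V₁²/2g = 8.68 ft; E₂ = y₂ + V₂²/2g = 4.68 ft. ΔE = E₁ − E₂ = 4.01 ft.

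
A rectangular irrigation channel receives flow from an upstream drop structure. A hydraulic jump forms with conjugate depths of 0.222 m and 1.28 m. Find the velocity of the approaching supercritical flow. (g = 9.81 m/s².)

For a rectangular channel the momentum equation gives q² = ½·g·y₁·y₂·(y₁ + y₂) = ½×9.81×0.222×1.28×1.50 = 2.09.
q = √2.09 = 1.45 m²/s.
V₁ = q/y₁ = 1.45/0.222 = 6.52 m/s.

V₁ = 6.52 m/s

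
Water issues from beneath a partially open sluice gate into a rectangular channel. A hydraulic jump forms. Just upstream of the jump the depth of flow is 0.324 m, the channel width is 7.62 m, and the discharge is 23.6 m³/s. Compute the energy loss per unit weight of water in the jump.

ΔE = 2.59 m

q = Q/b = 23.6/7.62 = 3.10 m²/s; V₁ = q/y₁ = 9.56 m/s. Fr₁ = V₁/√(g·y₁) = 5.36.
Sequent-depth ratio: y₂/y₁ = ½[√(1 + 8Fr₁²) − 1] = ½[√231.0 − 1] = 7.10.
y₂ = 7.10 × 0.324 = 2.30 m.
V₂ = q/y₂ = 3.10/2.30 = 1.35 m/s. E₁ = y₁ + V₁²/2g = 4.98 m; E₂ = y₂ + V₂²/2g = 2.39 m. ΔE = E₁ − E₂ = 2.59 m.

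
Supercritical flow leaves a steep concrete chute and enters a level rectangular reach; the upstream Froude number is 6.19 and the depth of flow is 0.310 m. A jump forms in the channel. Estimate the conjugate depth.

Fr₁ = 6.19 (given).
From the momentum equation for a rectangular channel, y₂/y₁ = ½[√(1 + 8Fr₁²) − 1] = ½[√307.5 − 1] = 8.27.
y₂ = 8.27 × 0.310 = 2.56 m.

y₂ = 2.56 m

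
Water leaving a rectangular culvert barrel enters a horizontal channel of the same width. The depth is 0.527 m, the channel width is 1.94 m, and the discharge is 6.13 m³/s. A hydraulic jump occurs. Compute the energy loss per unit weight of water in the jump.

q = Q/b = 6.13/1.94 = 3.16 m²/s; V₁ = q/y₁ = 6.00 m/s. Fr₁ = V₁/√(g·y₁) = 2.64.
Sequent-depth ratio: y₂/y₁ = ½[√(1 + 8Fr₁²) − 1] = ½[√56.63 − 1] = 3.26.
y₂ = 3.26 × 0.527 = 1.72 m.
Head loss: ΔE = (y₂ − y₁)³/(4y₁y₂) = (1.72 − 0.527)³/(4×0.527×1.72) = 1.70/3.62 = 0.468 m.

ΔE = 0.468 m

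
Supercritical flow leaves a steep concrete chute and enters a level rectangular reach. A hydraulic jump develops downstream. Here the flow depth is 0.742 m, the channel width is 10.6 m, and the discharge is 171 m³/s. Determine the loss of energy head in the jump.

ΔE = 16.5 m

q = Q/b = 171/10.6 = 16.1 m²/s; V₁ = q/y₁ = 21.7 m/s. Fr₁ = V₁/√(g·y₁) = 8.06.
Bélanger equation: y₂/y₁ = ½[√(1 + 8Fr₁²) − 1] = ½[√520.5 − 1] = 10.9.
y₂ = 10.9 × 0.742 = 8.09 m.
Head loss: ΔE = (y₂ − y₁)³/(4y₁y₂) = (8.09 − 0.742)³/(4×0.742×8.09) = 397/24.0 = 16.5 m.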